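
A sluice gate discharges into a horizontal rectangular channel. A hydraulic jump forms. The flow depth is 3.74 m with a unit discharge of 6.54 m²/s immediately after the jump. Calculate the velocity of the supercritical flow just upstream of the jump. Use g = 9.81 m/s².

V₁ = 12.0 m/s

V₂ = q/y₂ = 6.54/3.74 = 1.75 m/s; Fr₂ = V₂/√(g·y₂) = 0.289.
From the momentum equation (using Fr₂), y₁/y₂ = ½[√(1 + 8Fr₂²) − 1] = ½[√1.667 − 1] = 0.146.
y₁ = 0.146 × 3.74 = 0.544 m.
V₁ = q/y₁ = 6.54/0.544 = 12.0 m/s.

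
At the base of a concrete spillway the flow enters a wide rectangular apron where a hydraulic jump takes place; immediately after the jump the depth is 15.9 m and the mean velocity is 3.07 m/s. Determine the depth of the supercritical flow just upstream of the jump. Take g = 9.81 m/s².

y₁ = 1.73 m

Fr₂ = V₂/√(g·y₂) = 3.07/√(9.81×15.9) = 0.246.
The Bélanger relation is symmetric: y₁/y₂ = ½[√(1 + 8Fr₂²) − 1] = ½[√1.483 − 1] = 0.109.
y₁ = 0.109 × 15.9 = 1.73 m.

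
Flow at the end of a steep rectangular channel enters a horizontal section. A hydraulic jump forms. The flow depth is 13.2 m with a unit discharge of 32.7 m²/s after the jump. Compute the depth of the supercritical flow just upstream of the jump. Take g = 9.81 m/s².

y₁ = 1.15 m

V₂ = q/y₂ = 32.7/13.2 = 2.48 m/s; Fr₂ = V₂/√(g·y₂) = 0.218.
From the momentum equation (using Fr₂), y₁/y₂ = ½[√(1 + 8Fr₂²) − 1] = ½[√1.379 − 1] = 0.0872.
y₁ = 0.0872 × 13.2 = 1.15 m.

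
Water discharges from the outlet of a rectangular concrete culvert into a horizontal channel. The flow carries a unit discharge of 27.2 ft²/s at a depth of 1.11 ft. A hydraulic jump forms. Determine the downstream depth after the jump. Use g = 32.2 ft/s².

y₂ = 5.90 ft

V₁ = q/y₁ = 27.2/1.11 = 24.5 ft/s. Fr₁ = V₁/√(g·y₁) = 24.5/√(32.2×1.11) = 4.10.
By Bélanger, y₂/y₁ = ½[√(1 + 8Fr₁²) − 1] = ½[√135.4 − 1] = 5.32.
y₂ = 5.32 × 1.11 = 5.90 ft.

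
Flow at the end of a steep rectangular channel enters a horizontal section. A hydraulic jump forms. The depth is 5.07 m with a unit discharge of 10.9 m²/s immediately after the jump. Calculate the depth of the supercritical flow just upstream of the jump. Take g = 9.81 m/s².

V₂ = q/y₂ = 10.9/5.07 = 2.15 m/s; Fr₂ = V₂/√(g·y₂) = 0.305.
The Bélanger relation is symmetric: y₁/y₂ = ½[√(1 + 8Fr₂²) − 1] = ½[√1.743 − 1] = 0.160.
y₁ = 0.160 × 5.07 = 0.812 m.

y₁ = 0.812 m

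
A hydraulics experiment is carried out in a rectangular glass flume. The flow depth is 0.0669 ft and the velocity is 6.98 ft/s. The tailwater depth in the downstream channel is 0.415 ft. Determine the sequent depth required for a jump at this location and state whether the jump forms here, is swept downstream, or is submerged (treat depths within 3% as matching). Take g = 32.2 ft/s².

Fr₁ = V₁/√(g·y₁) = 6.98/√(32.2×0.0669) = 4.76.
Sequent-depth ratio: y₂/y₁ = ½[√(1 + 8Fr₁²) − 1] = ½[√181.9 − 1] = 6.24.
y₂ = 6.24 × 0.0669 = 0.418 ft.
Tailwater y_tw = 0.415 ft: y_tw ≈ y₂, so the jump forms here.

y₂ = 0.418 ft; the jump forms here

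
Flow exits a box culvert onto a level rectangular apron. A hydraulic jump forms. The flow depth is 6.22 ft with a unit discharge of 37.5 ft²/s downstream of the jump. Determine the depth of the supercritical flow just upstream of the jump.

y₁ = 1.76 ft

V₂ = q/y₂ = 37.5/6.22 = 6.03 ft/s; Fr₂ = V₂/√(g·y₂) = 0.426.
From the momentum equation (using Fr₂), y₁/y₂ = ½[√(1 + 8Fr₂²) − 1] = ½[√2.452 − 1] = 0.283.
y₁ = 0.283 × 6.22 = 1.76 ft.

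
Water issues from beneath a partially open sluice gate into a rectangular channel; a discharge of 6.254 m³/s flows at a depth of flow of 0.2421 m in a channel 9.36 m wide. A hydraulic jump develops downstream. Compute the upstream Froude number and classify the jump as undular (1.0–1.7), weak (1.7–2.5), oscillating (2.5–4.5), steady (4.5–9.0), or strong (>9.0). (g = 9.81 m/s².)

Fr₁ = 1.791; weak jump

q = Q/b = 6.254/9.36 = 0.6682 m²/s; V₁ = q/y₁ = 2.760 m/s. Fr₁ = V₁/√(g·y₁) = 1.791.
Fr₁ = 1.791 lies in the weak range.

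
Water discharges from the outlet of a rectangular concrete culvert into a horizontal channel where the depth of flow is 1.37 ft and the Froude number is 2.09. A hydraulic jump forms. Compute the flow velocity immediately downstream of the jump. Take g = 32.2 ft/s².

Fr₁ = 2.09 (given).
Sequent-depth ratio: y₂/y₁ = ½[√(1 + 8Fr₁²) − 1] = ½[√35.94 − 1] = 2.50.
y₂ = 2.50 × 1.37 = 3.42 ft.
V₁ = Fr₁·√(g·y₁) = 2.09×√(32.2×1.37) = 13.9 ft/s; q = V₁·y₁ = 19.0 ft²/s.
V₂ = q/y₂ = 19.0/3.42 = 5.56 ft/s.

V₂ = 5.56 ft/s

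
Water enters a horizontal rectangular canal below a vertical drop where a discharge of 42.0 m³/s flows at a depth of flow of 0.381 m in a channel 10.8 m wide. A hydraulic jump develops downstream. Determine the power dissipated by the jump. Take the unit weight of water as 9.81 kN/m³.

q = Q/b = 42.0/10.8 = 3.89 m²/s; V₁ = q/y₁ = 10.2 m/s. Fr₁ = V₁/√(g·y₁) = 5.28.
Sequent-depth ratio: y₂/y₁ = ½[√(1 + 8Fr₁²) − 1] = ½[√224.0 − 1] = 6.98.
y₂ = 6.98 × 0.381 = 2.66 m.
V₂ = q/y₂ = 3.89/2.66 = 1.46 m/s. E₁ = y₁ + V₁²/2g = 5.69 m; E₂ = y₂ + V₂²/2g = 2.77 m. ΔE = E₁ − E₂ = 2.92 m.
P = γ·Q·ΔE = 9.81 × 42.0 × 2.92 = 1204 kW.

P = 1204 kW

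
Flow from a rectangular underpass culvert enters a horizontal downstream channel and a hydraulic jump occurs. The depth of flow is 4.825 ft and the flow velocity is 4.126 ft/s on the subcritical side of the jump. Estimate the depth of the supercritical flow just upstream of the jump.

y₁ = 0.8923 ft

Fr₂ = V₂/√(g·y₂) = 4.126/√(32.2×4.825) = 0.3310.
Since the conjugate-depth ratio holds either way, y₁/y₂ = ½[√(1 + 8Fr₂²) − 1] = ½[√1.8766 − 1] = 0.1849.
y₁ = 0.1849 × 4.825 = 0.8923 ft.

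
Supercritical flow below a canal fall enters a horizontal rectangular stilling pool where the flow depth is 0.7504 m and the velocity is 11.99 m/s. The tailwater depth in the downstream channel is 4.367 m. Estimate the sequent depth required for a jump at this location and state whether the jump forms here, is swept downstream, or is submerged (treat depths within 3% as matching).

y₂ = 4.329 m; the jump forms here

Fr₁ = V₁/√(g·y₁) = 11.99/√(9.81×0.7504) = 4.419.
Conjugate-depth relation: y₂/y₁ = ½[√(1 + 8Fr₁²) − 1] = ½[√157.23 − 1] = 5.770.
y₂ = 5.770 × 0.7504 = 4.329 m.
Tailwater y_tw = 4.367 m: y_tw ≈ y₂, so the jump forms here.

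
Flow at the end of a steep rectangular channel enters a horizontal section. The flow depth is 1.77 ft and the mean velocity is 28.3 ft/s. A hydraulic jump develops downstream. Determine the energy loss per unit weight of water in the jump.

ΔE = 5.13 ft

Fr₁ = V₁/√(g·y₁) = 28.3/√(32.2×1.77) = 3.75.
By Bélanger, y₂/y₁ = ½[√(1 + 8Fr₁²) − 1] = ½[√113.4 − 1] = 4.82.
y₂ = 4.82 × 1.77 = 8.54 ft.
q = V₁·y₁ = 28.3 × 1.77 = 50.1 ft²/s. V₂ = q/y₂ = 50.1/8.54 = 5.87 ft/s. E₁ = y₁ + V₁²/2g = 14.2 ft; E₂ = y₂ + V₂²/2g = 9.07 ft. ΔE = E₁ − E₂ = 5.13 ft.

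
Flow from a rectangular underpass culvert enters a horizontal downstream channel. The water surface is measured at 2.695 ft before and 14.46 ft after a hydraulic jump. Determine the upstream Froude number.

Fr₁ = 4.132

For a rectangular channel the momentum equation gives q² = ½·g·y₁·y₂·(y₁ + y₂) = ½×32.2×2.695×14.46×17.16 = 10763.
q = √10763 = 103.7 ft²/s.
V₁ = q/y₁ = 38.50 ft/s; Fr₁ = V₁/√(g·y₁) = 4.132.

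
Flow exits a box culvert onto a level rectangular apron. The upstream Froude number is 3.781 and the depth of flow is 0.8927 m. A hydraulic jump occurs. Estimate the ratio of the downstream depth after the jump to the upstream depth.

Fr₁ = 3.781 (given).
Sequent-depth ratio: y₂/y₁ = ½[√(1 + 8Fr₁²) − 1] = ½[√115.37 − 1] = 4.870.

y₂/y₁ = 4.870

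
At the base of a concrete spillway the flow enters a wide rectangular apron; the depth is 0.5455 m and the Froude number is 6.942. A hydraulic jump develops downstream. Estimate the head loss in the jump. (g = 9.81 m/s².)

Fr₁ = 6.942 (given).
By Bélanger, y₂/y₁ = ½[√(1 + 8Fr₁²) − 1] = ½[√386.53 − 1] = 9.330.
y₂ = 9.330 × 0.5455 = 5.090 m.
V₁ = Fr₁·√(g·y₁) = 6.942×√(9.81×0.5455) = 16.06 m/s; q = V₁·y₁ = 8.760 m²/s. V₂ = q/y₂ = 8.760/5.090 = 1.721 m/s. E₁ = y₁ + V₁²/2g = 13.69 m; E₂ = y₂ + V₂²/2g = 5.241 m. ΔE = E₁ − E₂ = 8.449 m.

ΔE = 8.449 m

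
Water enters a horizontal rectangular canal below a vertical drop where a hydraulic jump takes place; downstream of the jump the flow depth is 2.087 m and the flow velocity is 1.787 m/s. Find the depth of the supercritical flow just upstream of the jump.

y₁ = 0.5210 m

Fr₂ = V₂/√(g·y₂) = 1.787/√(9.81×2.087) = 0.3949.
From the momentum equation (using Fr₂), y₁/y₂ = ½[√(1 + 8Fr₂²) − 1] = ½[√2.2478 − 1] = 0.2496.
y₁ = 0.2496 × 2.087 = 0.5210 m.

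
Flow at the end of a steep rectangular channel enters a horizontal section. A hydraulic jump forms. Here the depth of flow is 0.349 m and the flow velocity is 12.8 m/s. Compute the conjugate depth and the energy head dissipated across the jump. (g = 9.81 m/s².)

y₂ = 3.24 m; ΔE = 5.36 m

Fr₁ = V₁/√(g·y₁) = 12.8/√(9.81×0.349) = 6.92.
Bélanger equation: y₂/y₁ = ½[√(1 + 8Fr₁²) − 1] = ½[√383.8 − 1] = 9.30.
y₂ = 9.30 × 0.349 = 3.24 m.
Head loss: ΔE = (y₂ − y₁)³/(4y₁y₂) = (3.24 − 0.349)³/(4×0.349×3.24) = 24.3/4.53 = 5.36 m.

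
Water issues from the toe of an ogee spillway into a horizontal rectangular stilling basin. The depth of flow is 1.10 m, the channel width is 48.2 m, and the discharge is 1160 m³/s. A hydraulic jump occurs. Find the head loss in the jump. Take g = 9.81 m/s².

q = Q/b = 1160/48.2 = 24.1 m²/s; V₁ = q/y₁ = 21.9 m/s. Fr₁ = V₁/√(g·y₁) = 6.66.
Bélanger equation: y₂/y₁ = ½[√(1 + 8Fr₁²) − 1] = ½[√355.9 − 1] = 8.93.
y₂ = 8.93 × 1.10 = 9.83 m.
V₂ = q/y₂ = 24.1/9.83 = 2.45 m/s. E₁ = y₁ + V₁²/2g = 25.5 m; E₂ = y₂ + V₂²/2g = 10.1 m. ΔE = E₁ − E₂ = 15.4 m.

ΔE = 15.4 m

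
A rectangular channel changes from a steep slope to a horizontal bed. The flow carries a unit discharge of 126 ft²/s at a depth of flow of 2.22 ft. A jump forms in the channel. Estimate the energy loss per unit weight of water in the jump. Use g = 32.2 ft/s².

ΔE = 31.6 ft

V₁ = q/y₁ = 126/2.22 = 56.8 ft/s. Fr₁ = V₁/√(g·y₁) = 56.8/√(32.2×2.22) = 6.71.
By Bélanger, y₂/y₁ = ½[√(1 + 8Fr₁²) − 1] = ½[√361.5 − 1] = 9.01.
y₂ = 9.01 × 2.22 = 20.0 ft.
Head loss: ΔE = (y₂ − y₁)³/(4y₁y₂) = (20.0 − 2.22)³/(4×2.22×20.0) = 5616/178 = 31.6 ft.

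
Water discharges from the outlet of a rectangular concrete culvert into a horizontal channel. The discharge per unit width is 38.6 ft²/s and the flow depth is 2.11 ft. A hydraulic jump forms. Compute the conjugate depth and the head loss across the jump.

y₂ = 5.65 ft; ΔE = 0.931 ft

V₁ = q/y₁ = 38.6/2.11 = 18.3 ft/s. Fr₁ = V₁/√(g·y₁) = 18.3/√(32.2×2.11) = 2.22.
Conjugate-depth relation: y₂/y₁ = ½[√(1 + 8Fr₁²) − 1] = ½[√40.41 − 1] = 2.68.
y₂ = 2.68 × 2.11 = 5.65 ft.
Head loss: ΔE = (y₂ − y₁)³/(4y₁y₂) = (5.65 − 2.11)³/(4×2.11×5.65) = 44.4/47.7 = 0.931 ft.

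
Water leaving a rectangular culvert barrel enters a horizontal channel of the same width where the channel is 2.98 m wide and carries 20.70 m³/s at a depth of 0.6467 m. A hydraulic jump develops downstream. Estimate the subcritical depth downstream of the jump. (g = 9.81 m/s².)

q = Q/b = 20.70/2.98 = 6.946 m²/s; V₁ = q/y₁ = 10.74 m/s. Fr₁ = V₁/√(g·y₁) = 4.264.
Conjugate-depth relation: y₂/y₁ = ½[√(1 + 8Fr₁²) − 1] = ½[√146.49 − 1] = 5.552.
y₂ = 5.552 × 0.6467 = 3.590 m.

y₂ = 3.590 m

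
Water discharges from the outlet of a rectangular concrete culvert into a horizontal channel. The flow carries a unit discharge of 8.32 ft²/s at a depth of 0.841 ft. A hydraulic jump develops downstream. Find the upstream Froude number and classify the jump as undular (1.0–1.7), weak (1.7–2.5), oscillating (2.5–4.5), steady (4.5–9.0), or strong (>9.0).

Fr₁ = 1.90; weak jump

V₁ = q/y₁ = 8.32/0.841 = 9.89 ft/s. Fr₁ = V₁/√(g·y₁) = 9.89/√(32.2×0.841) = 1.90.
Fr₁ = 1.90 lies in the weak range.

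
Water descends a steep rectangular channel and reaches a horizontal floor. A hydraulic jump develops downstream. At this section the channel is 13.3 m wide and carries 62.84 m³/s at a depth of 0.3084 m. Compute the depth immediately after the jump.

y₂ = 3.690 m

q = Q/b = 62.84/13.3 = 4.725 m²/s; V₁ = q/y₁ = 15.32 m/s. Fr₁ = V₁/√(g·y₁) = 8.808.
Sequent-depth ratio: y₂/y₁ = ½[√(1 + 8Fr₁²) − 1] = ½[√621.65 − 1] = 11.97.
y₂ = 11.97 × 0.3084 = 3.690 m.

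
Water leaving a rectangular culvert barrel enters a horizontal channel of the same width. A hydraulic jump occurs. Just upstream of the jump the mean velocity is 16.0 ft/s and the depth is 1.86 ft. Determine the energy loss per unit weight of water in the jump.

ΔE = 0.594 ft

Fr₁ = V₁/√(g·y₁) = 16.0/√(32.2×1.86) = 2.07.
From the momentum equation for a rectangular channel, y₂/y₁ = ½[√(1 + 8Fr₁²) − 1] = ½[√35.19 − 1] = 2.47.
y₂ = 2.47 × 1.86 = 4.59 ft.
q = V₁·y₁ = 16.0 × 1.86 = 29.8 ft²/s. V₂ = q/y₂ = 29.8/4.59 = 6.49 ft/s. E₁ = y₁ + V₁²/2g = 5.84 ft; E₂ = y₂ + V₂²/2g = 5.24 ft. ΔE = E₁ − E₂ = 0.594 ft.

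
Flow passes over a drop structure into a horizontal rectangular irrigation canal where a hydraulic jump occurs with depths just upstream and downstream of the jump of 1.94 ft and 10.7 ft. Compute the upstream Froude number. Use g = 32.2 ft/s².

Fr₁ = 4.24

For a rectangular channel the momentum equation gives q² = ½·g·y₁·y₂·(y₁ + y₂) = ½×32.2×1.94×10.7×12.6 = 4224.
q = √4224 = 65.0 ft²/s.
V₁ = q/y₁ = 33.5 ft/s; Fr₁ = V₁/√(g·y₁) = 4.24.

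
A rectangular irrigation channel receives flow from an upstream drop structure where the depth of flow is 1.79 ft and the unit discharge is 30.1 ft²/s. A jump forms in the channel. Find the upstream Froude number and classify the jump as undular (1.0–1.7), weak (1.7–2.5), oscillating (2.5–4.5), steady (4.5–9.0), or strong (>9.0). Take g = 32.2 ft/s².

Fr₁ = 2.21; weak jump

V₁ = q/y₁ = 30.1/1.79 = 16.8 ft/s. Fr₁ = V₁/√(g·y₁) = 16.8/√(32.2×1.79) = 2.21.
Fr₁ = 2.21 lies in the weak range.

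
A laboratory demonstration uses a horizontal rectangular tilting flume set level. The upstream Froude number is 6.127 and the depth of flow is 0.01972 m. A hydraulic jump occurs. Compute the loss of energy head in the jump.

ΔE = 0.2230 m

Fr₁ = 6.127 (given).
From the momentum equation for a rectangular channel, y₂/y₁ = ½[√(1 + 8Fr₁²) − 1] = ½[√301.32 − 1] = 8.179.
y₂ = 8.179 × 0.01972 = 0.1613 m.
V₁ = Fr₁·√(g·y₁) = 6.127×√(9.81×0.01972) = 2.695 m/s; q = V₁·y₁ = 0.05314 m²/s. V₂ = q/y₂ = 0.05314/0.1613 = 0.3295 m/s. E₁ = y₁ + V₁²/2g = 0.3899 m; E₂ = y₂ + V₂²/2g = 0.1668 m. ΔE = E₁ − E₂ = 0.2230 m.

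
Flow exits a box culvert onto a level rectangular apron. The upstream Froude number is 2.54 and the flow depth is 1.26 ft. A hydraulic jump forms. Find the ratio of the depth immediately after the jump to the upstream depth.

Fr₁ = 2.54 (given).
From the momentum equation for a rectangular channel, y₂/y₁ = ½[√(1 + 8Fr₁²) − 1] = ½[√52.61 − 1] = 3.13.

y₂/y₁ = 3.13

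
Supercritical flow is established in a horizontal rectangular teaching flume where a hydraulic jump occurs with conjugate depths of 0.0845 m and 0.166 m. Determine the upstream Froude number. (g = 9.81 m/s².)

For a rectangular channel the momentum equation gives q² = ½·g·y₁·y₂·(y₁ + y₂) = ½×9.81×0.0845×0.166×0.251 = 0.0172.
q = √0.0172 = 0.131 m²/s.
V₁ = q/y₁ = 1.55 m/s; Fr₁ = V₁/√(g·y₁) = 1.71.

Fr₁ = 1.71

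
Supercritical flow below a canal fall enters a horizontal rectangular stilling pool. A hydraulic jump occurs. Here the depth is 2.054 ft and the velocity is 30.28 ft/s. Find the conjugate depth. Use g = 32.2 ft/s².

y₂ = 9.837 ft

Fr₁ = V₁/√(g·y₁) = 30.28/√(32.2×2.054) = 3.723.
Sequent-depth ratio: y₂/y₁ = ½[√(1 + 8Fr₁²) − 1] = ½[√111.90 − 1] = 4.789.
y₂ = 4.789 × 2.054 = 9.837 ft.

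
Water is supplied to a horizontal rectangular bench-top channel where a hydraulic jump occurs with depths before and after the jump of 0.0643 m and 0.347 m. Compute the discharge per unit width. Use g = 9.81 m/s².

q = 0.212 m²/s

For a rectangular channel the momentum equation gives q² = ½·g·y₁·y₂·(y₁ + y₂) = ½×9.81×0.0643×0.347×0.411 = 0.0450.
q = √0.0450 = 0.212 m²/s.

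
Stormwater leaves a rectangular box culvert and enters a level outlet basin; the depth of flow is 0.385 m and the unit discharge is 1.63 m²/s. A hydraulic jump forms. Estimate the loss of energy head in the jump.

ΔE = 0.156 m

V₁ = q/y₁ = 1.63/0.385 = 4.23 m/s. Fr₁ = V₁/√(g·y₁) = 4.23/√(9.81×0.385) = 2.18.
From the momentum equation for a rectangular channel, y₂/y₁ = ½[√(1 + 8Fr₁²) − 1] = ½[√38.97 − 1] = 2.62.
y₂ = 2.62 × 0.385 = 1.01 m.
V₂ = q/y₂ = 1.63/1.01 = 1.62 m/s. E₁ = y₁ + V₁²/2g = 1.30 m; E₂ = y₂ + V₂²/2g = 1.14 m. ΔE = E₁ − E₂ = 0.156 m.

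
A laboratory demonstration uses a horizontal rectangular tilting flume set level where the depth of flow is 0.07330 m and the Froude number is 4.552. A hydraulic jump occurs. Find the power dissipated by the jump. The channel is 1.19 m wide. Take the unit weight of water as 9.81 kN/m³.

P = 1.238 kW

Fr₁ = 4.552 (given).
Conjugate-depth relation: y₂/y₁ = ½[√(1 + 8Fr₁²) − 1] = ½[√166.77 − 1] = 5.957.
y₂ = 5.957 × 0.07330 = 0.4366 m.
V₁ = Fr₁·√(g·y₁) = 4.552×√(9.81×0.07330) = 3.860 m/s; q = V₁·y₁ = 0.2829 m²/s. V₂ = q/y₂ = 0.2829/0.4366 = 0.6480 m/s. E₁ = y₁ + V₁²/2g = 0.8327 m; E₂ = y₂ + V₂²/2g = 0.4580 m. ΔE = E₁ − E₂ = 0.3747 m.
Q = q·b = 0.2829 × 1.19 = 0.3367 m³/s. P = γ·Q·ΔE = 9.81 × 0.3367 × 0.3747 = 1.238 kW.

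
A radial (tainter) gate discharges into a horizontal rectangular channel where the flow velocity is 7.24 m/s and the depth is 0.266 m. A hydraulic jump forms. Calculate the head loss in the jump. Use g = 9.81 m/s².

Fr₁ = V₁/√(g·y₁) = 7.24/√(9.81×0.266) = 4.48.
From the momentum equation for a rectangular channel, y₂/y₁ = ½[√(1 + 8Fr₁²) − 1] = ½[√161.7 − 1] = 5.86.
y₂ = 5.86 × 0.266 = 1.56 m.
Head loss: ΔE = (y₂ − y₁)³/(4y₁y₂) = (1.56 − 0.266)³/(4×0.266×1.56) = 2.16/1.66 = 1.30 m.

ΔE = 1.30 m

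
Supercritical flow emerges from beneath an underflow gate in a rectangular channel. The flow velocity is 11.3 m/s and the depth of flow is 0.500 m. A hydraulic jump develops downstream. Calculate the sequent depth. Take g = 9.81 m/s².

y₂ = 3.37 m

Fr₁ = V₁/√(g·y₁) = 11.3/√(9.81×0.500) = 5.10.
By Bélanger, y₂/y₁ = ½[√(1 + 8Fr₁²) − 1] = ½[√209.3 − 1] = 6.73.
y₂ = 6.73 × 0.500 = 3.37 m.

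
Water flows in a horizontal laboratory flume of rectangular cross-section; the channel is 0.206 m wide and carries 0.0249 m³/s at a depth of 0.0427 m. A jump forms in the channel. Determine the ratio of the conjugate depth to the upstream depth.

y₂/y₁ = 5.71

q = Q/b = 0.0249/0.206 = 0.121 m²/s; V₁ = q/y₁ = 2.83 m/s. Fr₁ = V₁/√(g·y₁) = 4.37.
From the momentum equation for a rectangular channel, y₂/y₁ = ½[√(1 + 8Fr₁²) − 1] = ½[√154.0 − 1] = 5.71.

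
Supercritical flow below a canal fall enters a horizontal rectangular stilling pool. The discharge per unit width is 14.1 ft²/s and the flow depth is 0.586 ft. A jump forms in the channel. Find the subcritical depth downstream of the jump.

V₁ = q/y₁ = 14.1/0.586 = 24.1 ft/s. Fr₁ = V₁/√(g·y₁) = 24.1/√(32.2×0.586) = 5.54.
Sequent-depth ratio: y₂/y₁ = ½[√(1 + 8Fr₁²) − 1] = ½[√246.5 − 1] = 7.35.
y₂ = 7.35 × 0.586 = 4.31 ft.

y₂ = 4.31 ft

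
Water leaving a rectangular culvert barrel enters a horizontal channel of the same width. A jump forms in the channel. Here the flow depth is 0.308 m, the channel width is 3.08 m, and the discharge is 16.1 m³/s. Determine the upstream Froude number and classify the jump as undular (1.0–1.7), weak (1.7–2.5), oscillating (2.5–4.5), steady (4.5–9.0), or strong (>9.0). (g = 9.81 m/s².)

Fr₁ = 9.76; strong jump

q = Q/b = 16.1/3.08 = 5.23 m²/s; V₁ = q/y₁ = 17.0 m/s. Fr₁ = V₁/√(g·y₁) = 9.76.
Fr₁ = 9.76 lies in the strong range.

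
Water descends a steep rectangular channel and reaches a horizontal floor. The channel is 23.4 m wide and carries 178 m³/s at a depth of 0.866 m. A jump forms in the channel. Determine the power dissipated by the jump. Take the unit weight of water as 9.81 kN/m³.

q = Q/b = 178/23.4 = 7.61 m²/s; V₁ = q/y₁ = 8.78 m/s. Fr₁ = V₁/√(g·y₁) = 3.01.
Sequent-depth ratio: y₂/y₁ = ½[√(1 + 8Fr₁²) − 1] = ½[√73.66 − 1] = 3.79.
y₂ = 3.79 × 0.866 = 3.28 m.
Head loss: ΔE = (y₂ − y₁)³/(4y₁y₂) = (3.28 − 0.866)³/(4×0.866×3.28) = 14.1/11.4 = 1.24 m.
P = γ·Q·ΔE = 9.81 × 178 × 1.24 = 2168 kW.

P = 2168 kW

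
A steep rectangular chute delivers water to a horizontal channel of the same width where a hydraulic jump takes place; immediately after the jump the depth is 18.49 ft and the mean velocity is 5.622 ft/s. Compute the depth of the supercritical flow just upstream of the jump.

Fr₂ = V₂/√(g·y₂) = 5.622/√(32.2×18.49) = 0.2304.
The Bélanger relation is symmetric: y₁/y₂ = ½[√(1 + 8Fr₂²) − 1] = ½[√1.4247 − 1] = 0.09680.
y₁ = 0.09680 × 18.49 = 1.790 ft.

y₁ = 1.790 ft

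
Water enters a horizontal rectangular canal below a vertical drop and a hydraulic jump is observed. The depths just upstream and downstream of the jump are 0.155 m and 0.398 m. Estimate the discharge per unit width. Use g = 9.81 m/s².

For a rectangular channel the momentum equation gives q² = ½·g·y₁·y₂·(y₁ + y₂) = ½×9.81×0.155×0.398×0.553 = 0.167.
q = √0.167 = 0.409 m²/s.

q = 0.409 m²/s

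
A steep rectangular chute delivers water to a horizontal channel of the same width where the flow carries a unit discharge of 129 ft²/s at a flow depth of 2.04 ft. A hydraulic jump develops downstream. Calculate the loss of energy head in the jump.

ΔE = 42.1 ft

V₁ = q/y₁ = 129/2.04 = 63.2 ft/s. Fr₁ = V₁/√(g·y₁) = 63.2/√(32.2×2.04) = 7.80.
Bélanger equation: y₂/y₁ = ½[√(1 + 8Fr₁²) − 1] = ½[√488.0 − 1] = 10.5.
y₂ = 10.5 × 2.04 = 21.5 ft.
V₂ = q/y₂ = 129/21.5 = 6.00 ft/s. E₁ = y₁ + V₁²/2g = 64.1 ft; E₂ = y₂ + V₂²/2g = 22.1 ft. ΔE = E₁ − E₂ = 42.1 ft.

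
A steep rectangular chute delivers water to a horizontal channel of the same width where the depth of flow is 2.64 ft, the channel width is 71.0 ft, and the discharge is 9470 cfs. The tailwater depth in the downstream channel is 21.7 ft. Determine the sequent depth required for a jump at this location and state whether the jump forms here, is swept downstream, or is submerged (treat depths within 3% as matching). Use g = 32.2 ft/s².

y₂ = 19.2 ft; the jump is submerged

q = Q/b = 9470/71.0 = 133 ft²/s; V₁ = q/y₁ = 50.5 ft/s. Fr₁ = V₁/√(g·y₁) = 5.48.
Bélanger equation: y₂/y₁ = ½[√(1 + 8Fr₁²) − 1] = ½[√241.2 − 1] = 7.27.
y₂ = 7.27 × 2.64 = 19.2 ft.
Tailwater y_tw = 21.7 ft: y_tw > y₂, so the jump is submerged.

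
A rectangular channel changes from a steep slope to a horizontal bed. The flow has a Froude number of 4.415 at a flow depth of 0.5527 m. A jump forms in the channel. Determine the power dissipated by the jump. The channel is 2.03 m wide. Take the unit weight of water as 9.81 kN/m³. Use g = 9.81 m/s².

P = 293.2 kW

Fr₁ = 4.415 (given).
Conjugate-depth relation: y₂/y₁ = ½[√(1 + 8Fr₁²) − 1] = ½[√156.94 − 1] = 5.764.
y₂ = 5.764 × 0.5527 = 3.186 m.
Head loss: ΔE = (y₂ − y₁)³/(4y₁y₂) = (3.186 − 0.5527)³/(4×0.5527×3.186) = 18.25/7.043 = 2.592 m.
V₁ = Fr₁·√(g·y₁) = 4.415×√(9.81×0.5527) = 10.28 m/s; q = V₁·y₁ = 5.682 m²/s. Q = q·b = 5.682 × 2.03 = 11.53 m³/s. P = γ·Q·ΔE = 9.81 × 11.53 × 2.592 = 293.2 kW.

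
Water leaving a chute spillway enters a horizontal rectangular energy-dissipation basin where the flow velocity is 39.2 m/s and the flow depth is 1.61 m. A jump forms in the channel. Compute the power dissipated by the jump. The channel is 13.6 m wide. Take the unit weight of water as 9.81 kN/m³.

P = 486936 kW

Fr₁ = V₁/√(g·y₁) = 39.2/√(9.81×1.61) = 9.86.
From the momentum equation for a rectangular channel, y₂/y₁ = ½[√(1 + 8Fr₁²) − 1] = ½[√779.3 − 1] = 13.5.
y₂ = 13.5 × 1.61 = 21.7 m.
q = V₁·y₁ = 39.2 × 1.61 = 63.1 m²/s. V₂ = q/y₂ = 63.1/21.7 = 2.91 m/s. E₁ = y₁ + V₁²/2g = 79.9 m; E₂ = y₂ + V₂²/2g = 22.1 m. ΔE = E₁ − E₂ = 57.8 m.
Q = q·b = 63.1 × 13.6 = 858 m³/s. P = γ·Q·ΔE = 9.81 × 858 × 57.8 = 486936 kW.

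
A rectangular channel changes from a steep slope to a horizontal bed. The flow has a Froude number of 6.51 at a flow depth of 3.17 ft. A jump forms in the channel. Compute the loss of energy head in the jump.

ΔE = 41.8 ft

Fr₁ = 6.51 (given).
From the momentum equation for a rectangular channel, y₂/y₁ = ½[√(1 + 8Fr₁²) − 1] = ½[√340.0 − 1] = 8.72.
y₂ = 8.72 × 3.17 = 27.6 ft.
V₁ = Fr₁·√(g·y₁) = 6.51×√(32.2×3.17) = 65.8 ft/s; q = V₁·y₁ = 208 ft²/s. V₂ = q/y₂ = 208/27.6 = 7.54 ft/s. E₁ = y₁ + V₁²/2g = 70.3 ft; E₂ = y₂ + V₂²/2g = 28.5 ft. ΔE = E₁ − E₂ = 41.8 ft.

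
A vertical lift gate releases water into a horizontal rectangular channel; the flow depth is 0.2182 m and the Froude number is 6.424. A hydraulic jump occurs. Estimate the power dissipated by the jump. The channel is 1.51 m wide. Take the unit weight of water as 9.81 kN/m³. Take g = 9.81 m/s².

P = 84.56 kW

Fr₁ = 6.424 (given).
By Bélanger, y₂/y₁ = ½[√(1 + 8Fr₁²) − 1] = ½[√331.14 − 1] = 8.599.
y₂ = 8.599 × 0.2182 = 1.876 m.
V₁ = Fr₁·√(g·y₁) = 6.424×√(9.81×0.2182) = 9.399 m/s; q = V₁·y₁ = 2.051 m²/s. V₂ = q/y₂ = 2.051/1.876 = 1.093 m/s. E₁ = y₁ + V₁²/2g = 4.721 m; E₂ = y₂ + V₂²/2g = 1.937 m. ΔE = E₁ − E₂ = 2.783 m.
Q = q·b = 2.051 × 1.51 = 3.097 m³/s. P = γ·Q·ΔE = 9.81 × 3.097 × 2.783 = 84.56 kW.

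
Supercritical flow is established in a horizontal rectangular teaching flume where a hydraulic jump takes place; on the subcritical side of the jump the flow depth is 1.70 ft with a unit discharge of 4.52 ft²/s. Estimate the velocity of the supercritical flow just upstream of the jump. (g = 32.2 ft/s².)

V₂ = q/y₂ = 4.52/1.70 = 2.66 ft/s; Fr₂ = V₂/√(g·y₂) = 0.359.
From the momentum equation (using Fr₂), y₁/y₂ = ½[√(1 + 8Fr₂²) − 1] = ½[√2.033 − 1] = 0.213.
y₁ = 0.213 × 1.70 = 0.362 ft.
V₁ = q/y₁ = 4.52/0.362 = 12.5 ft/s.

V₁ = 12.5 ft/s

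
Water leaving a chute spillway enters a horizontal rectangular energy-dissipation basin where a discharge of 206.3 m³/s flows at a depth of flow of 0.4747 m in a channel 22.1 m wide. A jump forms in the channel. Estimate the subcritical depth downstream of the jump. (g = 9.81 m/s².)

y₂ = 5.885 m

q = Q/b = 206.3/22.1 = 9.335 m²/s; V₁ = q/y₁ = 19.66 m/s. Fr₁ = V₁/√(g·y₁) = 9.113.
Bélanger equation: y₂/y₁ = ½[√(1 + 8Fr₁²) − 1] = ½[√665.32 − 1] = 12.40.
y₂ = 12.40 × 0.4747 = 5.885 m.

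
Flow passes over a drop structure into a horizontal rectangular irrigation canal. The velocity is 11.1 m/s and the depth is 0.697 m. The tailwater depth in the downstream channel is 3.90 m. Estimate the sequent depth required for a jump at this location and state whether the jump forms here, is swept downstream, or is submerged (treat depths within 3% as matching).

y₂ = 3.85 m; the jump forms here

Fr₁ = V₁/√(g·y₁) = 11.1/√(9.81×0.697) = 4.24.
Sequent-depth ratio: y₂/y₁ = ½[√(1 + 8Fr₁²) − 1] = ½[√145.2 − 1] = 5.52.
y₂ = 5.52 × 0.697 = 3.85 m.
Tailwater y_tw = 3.90 m: y_tw ≈ y₂, so the jump forms here.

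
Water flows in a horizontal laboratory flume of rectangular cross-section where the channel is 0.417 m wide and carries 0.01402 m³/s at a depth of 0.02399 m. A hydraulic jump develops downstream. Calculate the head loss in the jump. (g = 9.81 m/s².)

ΔE = 0.02969 m

q = Q/b = 0.01402/0.417 = 0.03362 m²/s; V₁ = q/y₁ = 1.401 m/s. Fr₁ = V₁/√(g·y₁) = 2.889.
From the momentum equation for a rectangular channel, y₂/y₁ = ½[√(1 + 8Fr₁²) − 1] = ½[√67.766 − 1] = 3.616.
y₂ = 3.616 × 0.02399 = 0.08675 m.
V₂ = q/y₂ = 0.03362/0.08675 = 0.3876 m/s. E₁ = y₁ + V₁²/2g = 0.1241 m; E₂ = y₂ + V₂²/2g = 0.09440 m. ΔE = E₁ − E₂ = 0.02969 m.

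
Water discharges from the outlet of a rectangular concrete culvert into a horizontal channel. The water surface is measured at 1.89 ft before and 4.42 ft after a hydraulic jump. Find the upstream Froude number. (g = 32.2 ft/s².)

For a rectangular channel the momentum equation gives q² = ½·g·y₁·y₂·(y₁ + y₂) = ½×32.2×1.89×4.42×6.31 = 849.
q = √849 = 29.1 ft²/s.
V₁ = q/y₁ = 15.4 ft/s; Fr₁ = V₁/√(g·y₁) = 1.98.

Fr₁ = 1.98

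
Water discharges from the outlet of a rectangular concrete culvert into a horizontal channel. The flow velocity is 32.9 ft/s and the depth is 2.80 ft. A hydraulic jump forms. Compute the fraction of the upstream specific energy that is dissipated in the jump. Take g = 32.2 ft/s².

ΔE/E₁ = 0.324 (32.4%)

Fr₁ = V₁/√(g·y₁) = 32.9/√(32.2×2.80) = 3.46.
Bélanger equation: y₂/y₁ = ½[√(1 + 8Fr₁²) − 1] = ½[√97.04 − 1] = 4.43.
y₂ = 4.43 × 2.80 = 12.4 ft.
E₁ = y₁ + V₁²/2g = 19.6 ft. ΔE = (y₂ − y₁)³/(4y₁y₂) = 6.36 ft. ΔE/E₁ = 6.36/19.6 = 0.324.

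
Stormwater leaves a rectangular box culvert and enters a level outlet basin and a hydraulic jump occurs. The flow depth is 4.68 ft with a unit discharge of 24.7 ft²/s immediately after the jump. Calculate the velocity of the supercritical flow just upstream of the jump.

V₁ = 18.4 ft/s

V₂ = q/y₂ = 24.7/4.68 = 5.28 ft/s; Fr₂ = V₂/√(g·y₂) = 0.430.
From the momentum equation (using Fr₂), y₁/y₂ = ½[√(1 + 8Fr₂²) − 1] = ½[√2.479 − 1] = 0.287.
y₁ = 0.287 × 4.68 = 1.34 ft.
V₁ = q/y₁ = 24.7/1.34 = 18.4 ft/s.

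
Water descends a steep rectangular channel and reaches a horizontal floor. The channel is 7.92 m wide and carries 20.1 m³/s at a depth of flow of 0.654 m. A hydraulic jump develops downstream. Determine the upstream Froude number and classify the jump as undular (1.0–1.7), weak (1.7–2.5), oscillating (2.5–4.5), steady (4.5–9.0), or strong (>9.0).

Fr₁ = 1.53; undular jump

q = Q/b = 20.1/7.92 = 2.54 m²/s; V₁ = q/y₁ = 3.88 m/s. Fr₁ = V₁/√(g·y₁) = 1.53.
Fr₁ = 1.53 lies in the undular range.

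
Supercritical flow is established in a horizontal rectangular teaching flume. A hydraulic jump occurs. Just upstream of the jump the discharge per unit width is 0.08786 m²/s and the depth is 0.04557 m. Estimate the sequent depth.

V₁ = q/y₁ = 0.08786/0.04557 = 1.928 m/s. Fr₁ = V₁/√(g·y₁) = 1.928/√(9.81×0.04557) = 2.884.
Conjugate-depth relation: y₂/y₁ = ½[√(1 + 8Fr₁²) − 1] = ½[√67.522 − 1] = 3.609.
y₂ = 3.609 × 0.04557 = 0.1644 m.

y₂ = 0.1644 m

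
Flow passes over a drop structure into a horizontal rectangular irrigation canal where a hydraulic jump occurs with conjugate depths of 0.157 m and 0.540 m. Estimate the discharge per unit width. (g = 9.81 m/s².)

q = 0.538 m²/s

For a rectangular channel the momentum equation gives q² = ½·g·y₁·y₂·(y₁ + y₂) = ½×9.81×0.157×0.540×0.697 = 0.290.
q = √0.290 = 0.538 m²/s.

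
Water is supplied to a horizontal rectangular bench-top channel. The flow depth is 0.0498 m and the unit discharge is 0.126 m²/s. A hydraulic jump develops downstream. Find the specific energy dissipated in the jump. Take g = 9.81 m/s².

ΔE = 0.130 m

V₁ = q/y₁ = 0.126/0.0498 = 2.53 m/s. Fr₁ = V₁/√(g·y₁) = 2.53/√(9.81×0.0498) = 3.62.
From the momentum equation for a rectangular channel, y₂/y₁ = ½[√(1 + 8Fr₁²) − 1] = ½[√105.8 − 1] = 4.64.
y₂ = 4.64 × 0.0498 = 0.231 m.
V₂ = q/y₂ = 0.126/0.231 = 0.545 m/s. E₁ = y₁ + V₁²/2g = 0.376 m; E₂ = y₂ + V₂²/2g = 0.246 m. ΔE = E₁ − E₂ = 0.130 m.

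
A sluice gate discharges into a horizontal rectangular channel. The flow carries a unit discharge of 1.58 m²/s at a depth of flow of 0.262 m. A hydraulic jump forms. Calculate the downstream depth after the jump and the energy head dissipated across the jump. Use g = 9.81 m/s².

V₁ = q/y₁ = 1.58/0.262 = 6.03 m/s. Fr₁ = V₁/√(g·y₁) = 6.03/√(9.81×0.262) = 3.76.
Bélanger equation: y₂/y₁ = ½[√(1 + 8Fr₁²) − 1] = ½[√114.2 − 1] = 4.84.
y₂ = 4.84 × 0.262 = 1.27 m.
V₂ = q/y₂ = 1.58/1.27 = 1.25 m/s. E₁ = y₁ + V₁²/2g = 2.12 m; E₂ = y₂ + V₂²/2g = 1.35 m. ΔE = E₁ − E₂ = 0.768 m.

y₂ = 1.27 m; ΔE = 0.768 m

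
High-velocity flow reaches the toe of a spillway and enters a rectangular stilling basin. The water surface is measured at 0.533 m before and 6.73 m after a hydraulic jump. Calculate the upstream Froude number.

Fr₁ = 9.28

For a rectangular channel the momentum equation gives q² = ½·g·y₁·y₂·(y₁ + y₂) = ½×9.81×0.533×6.73×7.26 = 128.
q = √128 = 11.3 m²/s.
V₁ = q/y₁ = 21.2 m/s; Fr₁ = V₁/√(g·y₁) = 9.28.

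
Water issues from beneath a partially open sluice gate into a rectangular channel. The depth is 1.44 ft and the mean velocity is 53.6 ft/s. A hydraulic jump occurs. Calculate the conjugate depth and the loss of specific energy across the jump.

y₂ = 15.3 ft; ΔE = 30.3 ft

Fr₁ = V₁/√(g·y₁) = 53.6/√(32.2×1.44) = 7.87.
By Bélanger, y₂/y₁ = ½[√(1 + 8Fr₁²) − 1] = ½[√496.7 − 1] = 10.6.
y₂ = 10.6 × 1.44 = 15.3 ft.
Head loss: ΔE = (y₂ − y₁)³/(4y₁y₂) = (15.3 − 1.44)³/(4×1.44×15.3) = 2678/88.3 = 30.3 ft.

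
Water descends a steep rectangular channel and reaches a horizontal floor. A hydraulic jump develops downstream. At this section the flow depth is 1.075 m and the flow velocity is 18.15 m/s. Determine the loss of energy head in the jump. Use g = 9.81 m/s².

Fr₁ = V₁/√(g·y₁) = 18.15/√(9.81×1.075) = 5.589.
Conjugate-depth relation: y₂/y₁ = ½[√(1 + 8Fr₁²) − 1] = ½[√250.90 − 1] = 7.420.
y₂ = 7.420 × 1.075 = 7.976 m.
q = V₁·y₁ = 18.15 × 1.075 = 19.51 m²/s. V₂ = q/y₂ = 19.51/7.976 = 2.446 m/s. E₁ = y₁ + V₁²/2g = 17.87 m; E₂ = y₂ + V₂²/2g = 8.281 m. ΔE = E₁ − E₂ = 9.584 m.

ΔE = 9.584 m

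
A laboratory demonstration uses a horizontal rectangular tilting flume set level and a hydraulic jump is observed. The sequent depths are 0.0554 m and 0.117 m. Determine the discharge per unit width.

For a rectangular channel the momentum equation gives q² = ½·g·y₁·y₂·(y₁ + y₂) = ½×9.81×0.0554×0.117×0.172 = 0.00548.
q = √0.00548 = 0.0740 m²/s.

q = 0.0740 m²/s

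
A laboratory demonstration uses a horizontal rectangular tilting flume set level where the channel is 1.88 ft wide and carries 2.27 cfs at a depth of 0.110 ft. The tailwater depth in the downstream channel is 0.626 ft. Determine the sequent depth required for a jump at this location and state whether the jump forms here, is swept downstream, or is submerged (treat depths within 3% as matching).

y₂ = 0.854 ft; the jump is swept downstream

q = Q/b = 2.27/1.88 = 1.21 ft²/s; V₁ = q/y₁ = 11.0 ft/s. Fr₁ = V₁/√(g·y₁) = 5.83.
Bélanger equation: y₂/y₁ = ½[√(1 + 8Fr₁²) − 1] = ½[√273.1 − 1] = 7.76.
y₂ = 7.76 × 0.110 = 0.854 ft.
Tailwater y_tw = 0.626 ft: y_tw < y₂, so the jump is swept downstream.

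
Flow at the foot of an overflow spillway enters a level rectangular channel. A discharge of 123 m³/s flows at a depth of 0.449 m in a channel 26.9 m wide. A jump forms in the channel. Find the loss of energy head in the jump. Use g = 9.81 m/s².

ΔE = 2.74 m

q = Q/b = 123/26.9 = 4.57 m²/s; V₁ = q/y₁ = 10.2 m/s. Fr₁ = V₁/√(g·y₁) = 4.85.
Bélanger equation: y₂/y₁ = ½[√(1 + 8Fr₁²) − 1] = ½[√189.4 − 1] = 6.38.
y₂ = 6.38 × 0.449 = 2.86 m.
Head loss: ΔE = (y₂ − y₁)³/(4y₁y₂) = (2.86 − 0.449)³/(4×0.449×2.86) = 14.1/5.15 = 2.74 m.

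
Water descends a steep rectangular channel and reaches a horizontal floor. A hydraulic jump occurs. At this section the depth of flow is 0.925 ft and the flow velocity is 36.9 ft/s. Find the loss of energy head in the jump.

ΔE = 13.4 ft

Fr₁ = V₁/√(g·y₁) = 36.9/√(32.2×0.925) = 6.76.
Bélanger equation: y₂/y₁ = ½[√(1 + 8Fr₁²) − 1] = ½[√366.7 − 1] = 9.07.
y₂ = 9.07 × 0.925 = 8.39 ft.
q = V₁·y₁ = 36.9 × 0.925 = 34.1 ft²/s. V₂ = q/y₂ = 34.1/8.39 = 4.07 ft/s. E₁ = y₁ + V₁²/2g = 22.1 ft; E₂ = y₂ + V₂²/2g = 8.65 ft. ΔE = E₁ − E₂ = 13.4 ft.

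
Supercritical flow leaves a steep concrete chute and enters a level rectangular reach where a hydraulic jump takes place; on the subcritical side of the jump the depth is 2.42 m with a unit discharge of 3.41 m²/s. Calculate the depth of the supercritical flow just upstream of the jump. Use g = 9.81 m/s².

y₁ = 0.353 m

V₂ = q/y₂ = 3.41/2.42 = 1.41 m/s; Fr₂ = V₂/√(g·y₂) = 0.289.
From the momentum equation (using Fr₂), y₁/y₂ = ½[√(1 + 8Fr₂²) − 1] = ½[√1.669 − 1] = 0.146.
y₁ = 0.146 × 2.42 = 0.353 m.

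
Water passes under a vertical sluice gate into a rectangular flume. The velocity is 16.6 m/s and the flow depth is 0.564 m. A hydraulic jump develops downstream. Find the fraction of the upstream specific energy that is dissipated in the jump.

Fr₁ = V₁/√(g·y₁) = 16.6/√(9.81×0.564) = 7.06.
By Bélanger, y₂/y₁ = ½[√(1 + 8Fr₁²) − 1] = ½[√399.4 − 1] = 9.49.
y₂ = 9.49 × 0.564 = 5.35 m.
E₁ = y₁ + V₁²/2g = 14.6 m. ΔE = (y₂ − y₁)³/(4y₁y₂) = 9.10 m. ΔE/E₁ = 9.10/14.6 = 0.623.

ΔE/E₁ = 0.623 (62.3%)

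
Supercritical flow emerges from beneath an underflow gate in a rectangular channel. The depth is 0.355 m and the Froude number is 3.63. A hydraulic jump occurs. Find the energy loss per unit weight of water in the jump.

ΔE = 0.933 m

Fr₁ = 3.63 (given).
Conjugate-depth relation: y₂/y₁ = ½[√(1 + 8Fr₁²) − 1] = ½[√106.4 − 1] = 4.66.
y₂ = 4.66 × 0.355 = 1.65 m.
V₁ = Fr₁·√(g·y₁) = 3.63×√(9.81×0.355) = 6.77 m/s; q = V₁·y₁ = 2.40 m²/s. V₂ = q/y₂ = 2.40/1.65 = 1.45 m/s. E₁ = y₁ + V₁²/2g = 2.69 m; E₂ = y₂ + V₂²/2g = 1.76 m. ΔE = E₁ − E₂ = 0.933 m.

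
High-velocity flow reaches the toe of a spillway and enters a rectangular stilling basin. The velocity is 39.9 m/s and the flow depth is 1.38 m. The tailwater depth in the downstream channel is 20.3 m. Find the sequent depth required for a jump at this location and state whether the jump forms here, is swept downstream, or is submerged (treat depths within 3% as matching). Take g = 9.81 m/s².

Fr₁ = V₁/√(g·y₁) = 39.9/√(9.81×1.38) = 10.8.
From the momentum equation for a rectangular channel, y₂/y₁ = ½[√(1 + 8Fr₁²) − 1] = ½[√941.8 − 1] = 14.8.
y₂ = 14.8 × 1.38 = 20.5 m.
Tailwater y_tw = 20.3 m: y_tw ≈ y₂, so the jump forms here.

y₂ = 20.5 m; the jump forms here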